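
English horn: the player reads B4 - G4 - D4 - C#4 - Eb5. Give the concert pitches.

E4 C4 G3 F#3 Ab4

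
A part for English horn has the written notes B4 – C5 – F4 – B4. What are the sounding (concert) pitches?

E4 F4 Bb3 E4

Written C4 on the English horn sounds as F3, a perfect fifth lower; apply that shift to every note.
B4 → E4
C5 → F4
F4 → Bb3
B4 → E4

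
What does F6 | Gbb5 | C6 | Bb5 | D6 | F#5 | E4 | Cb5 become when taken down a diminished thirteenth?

A#4 Bb3 E#4 D#4 F##4 A##3 G##2 E3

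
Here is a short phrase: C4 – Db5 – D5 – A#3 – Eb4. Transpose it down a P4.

G3 Ab4 A4 E#3 Bb3

C4 down a perfect fourth is G3.
Db5 down a perfect fourth is Ab4.
D5 down a perfect fourth is A4.
A perfect fourth down from A#3 gives E#3.
A perfect fourth down from Eb4 gives Bb3.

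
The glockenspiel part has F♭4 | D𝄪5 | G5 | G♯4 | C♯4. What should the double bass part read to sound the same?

Fb7 D##8 G8 G#7 C#7

First find concert pitch: the glockenspiel sounds a perfect fifteenth above written, so F♭4 D𝄪5 G5 G♯4 C♯4 sounds Fb6 D##7 G7 G#6 C#6.
Then write for double bass: it sounds a perfect octave below written, so the part must be a perfect octave above concert.
Fb6 → Fb7
D##7 → D##8
G7 → G8
G#6 → G#7
C#6 → C#7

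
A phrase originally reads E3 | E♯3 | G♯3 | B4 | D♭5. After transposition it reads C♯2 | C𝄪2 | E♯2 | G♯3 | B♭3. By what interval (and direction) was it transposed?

From E3 to C#2 is 10 letter names — a tenth of some quality.
C#2 to E3 is 15 semitones, which makes it a minor tenth; the second version is lower, so the direction is down.
Checking another pair — Db5 → Bb3 — gives the same interval.

down a minor tenth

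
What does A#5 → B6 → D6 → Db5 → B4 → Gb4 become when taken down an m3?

F##5 G#6 B5 Bb4 G#4 Eb4

A#5: a third down reaches F, and 3 semitones makes it F##5.
B6 down a minor third is G#6.
D6 down a minor third is B5.
Db5: a third down reaches B, and 3 semitones makes it Bb4.
B4: a third down reaches G, and 3 semitones makes it G#4.
A minor third down from Gb4 gives Eb4.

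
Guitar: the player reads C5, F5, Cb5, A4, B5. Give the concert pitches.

C4 F4 Cb4 A3 B4

Written C4 on the guitar sounds as C3, a perfect octave lower; apply that shift to every note.
C5 → C4
F5 → F4
Cb5 → Cb4
A4 → A3
B5 → B4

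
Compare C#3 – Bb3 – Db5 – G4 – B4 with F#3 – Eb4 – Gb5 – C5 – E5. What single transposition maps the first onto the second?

Take the first pair: C#3 → F#3. C to F spans 4 letter names, so the interval is some kind of fourth.
C#3 to F#3 is 5 semitones, which makes it a perfect fourth; the second version is higher, so the direction is up.
Checking another pair — B4 → E5 — gives the same interval.

up a perfect fourth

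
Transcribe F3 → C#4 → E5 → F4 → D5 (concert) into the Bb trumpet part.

Written C4 sounds as Bb3 on the Bb trumpet, so concert pitches are written a major second up.
F3 -> G3
C#4 -> D#4
E5 -> F#5
F4 -> G4
D5 -> E5

G3 D#4 F#5 G4 E5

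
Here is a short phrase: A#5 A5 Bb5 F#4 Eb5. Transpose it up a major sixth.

F##6 F#6 G6 D#5 C6

A#5: a sixth up reaches F, and 9 semitones makes it F##6.
A5: a sixth up reaches F, and 9 semitones makes it F#6.
A major sixth up from Bb5 gives G6.
F#4: a sixth up reaches D, and 9 semitones makes it D#5.
Eb5: a sixth up reaches C, and 9 semitones makes it C6.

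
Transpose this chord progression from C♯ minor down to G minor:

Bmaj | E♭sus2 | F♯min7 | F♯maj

C♯ minor down to G minor is an augmented fourth; each chord root moves by that interval while the quality stays the same.
Bmaj: root B down an augmented fourth → F, giving Fmaj.
E♭sus2: root E♭ down an augmented fourth → Bbb, giving Bbbsus2.
F♯min7: root F♯ down an augmented fourth → C, giving Cmin7.
F♯maj: root F♯ down an augmented fourth → C, giving Cmaj.

Fmaj Bbbsus2 Cmin7 Cmaj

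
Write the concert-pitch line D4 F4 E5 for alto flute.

G4 Bb4 A5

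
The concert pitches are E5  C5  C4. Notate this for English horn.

B5 G5 G4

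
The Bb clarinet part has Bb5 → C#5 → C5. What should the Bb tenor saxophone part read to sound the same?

Bb6 C#6 C6

First find concert pitch: the Bb clarinet sounds a major second below written, so Bb5 C#5 C5 sounds Ab5 B4 Bb4.
Then write for Bb tenor saxophone: it sounds a major ninth below written, so the part must be a major ninth above concert.
Ab5 → Bb6
B4 → C#6
Bb4 → C6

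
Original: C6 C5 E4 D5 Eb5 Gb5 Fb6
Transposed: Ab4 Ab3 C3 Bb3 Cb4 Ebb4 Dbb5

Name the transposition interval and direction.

down a major tenth

From C6 to Ab4 is 10 letter names — a tenth of some quality.
Ab4 to C6 is 16 semitones, which makes it a major tenth; the second version is lower, so the direction is down.
Checking another pair — Fb6 → Dbb5 — gives the same interval.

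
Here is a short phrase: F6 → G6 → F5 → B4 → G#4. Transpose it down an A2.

Ebb6 Fb6 Ebb5 Ab4 F4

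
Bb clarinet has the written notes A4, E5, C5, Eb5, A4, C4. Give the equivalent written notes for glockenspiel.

G2 D3 Bb2 Db3 G2 Bb1

First find concert pitch: the Bb clarinet sounds a major second below written, so A4 E5 C5 Eb5 A4 C4 sounds G4 D5 Bb4 Db5 G4 Bb3.
Then write for glockenspiel: it sounds a perfect fifteenth above written, so the part must be a perfect fifteenth below concert.
G4 → G2
D5 → D3
Bb4 → Bb2
Db5 → Db3
G4 → G2
Bb3 → Bb1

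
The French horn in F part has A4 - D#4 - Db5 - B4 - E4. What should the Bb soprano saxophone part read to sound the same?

First find concert pitch: the French horn in F sounds a perfect fifth below written, so A4 D#4 Db5 B4 E4 sounds D4 G#3 Gb4 E4 A3.
Then write for Bb soprano saxophone: it sounds a major second below written, so the part must be a major second above concert.
D4 → E4
G#3 → A#3
Gb4 → Ab4
E4 → F#4
A3 → B3

E4 A#3 Ab4 F#4 B3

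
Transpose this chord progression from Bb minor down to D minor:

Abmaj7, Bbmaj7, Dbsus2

Cmaj7 Dmaj7 Fsus2

Bb minor down to D minor is a minor sixth; each chord root moves by that interval while the quality stays the same.
Abmaj7: root Ab down a minor sixth → C, giving Cmaj7.
Bbmaj7: root Bb down a minor sixth → D, giving Dmaj7.
Dbsus2: root Db down a minor sixth → F, giving Fsus2.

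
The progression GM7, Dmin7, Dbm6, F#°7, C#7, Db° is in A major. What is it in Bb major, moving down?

AbM7 Ebmin7 Ebbm6 G°7 D7 Ebb°

A major down to Bb major is a major seventh; each chord root moves by that interval while the quality stays the same.
GM7: root G down a major seventh → Ab, giving AbM7.
Dmin7: root D down a major seventh → Eb, giving Ebmin7.
Dbm6: root Db down a major seventh → Ebb, giving Ebbm6.
F#°7: root F# down a major seventh → G, giving G°7.
C#7: root C# down a major seventh → D, giving D7.
Db°: root Db down a major seventh → Ebb, giving Ebb°.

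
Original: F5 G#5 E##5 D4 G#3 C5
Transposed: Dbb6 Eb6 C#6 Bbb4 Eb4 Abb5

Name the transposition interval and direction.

From F5 to Dbb6 is 6 letter names — a sixth of some quality.
F5 to Dbb6 is 7 semitones, which makes it a diminished sixth; the second version is higher, so the direction is up.
Checking another pair — C5 → Abb5 — gives the same interval.

up a diminished sixth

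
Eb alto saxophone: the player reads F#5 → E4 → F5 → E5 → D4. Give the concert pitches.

A4 G3 Ab4 G4 F3

Written C4 on the Eb alto saxophone sounds as Eb3, a major sixth lower; apply that shift to every note.
F#5 -> A4
E4 -> G3
F5 -> Ab4
E5 -> G4
D4 -> F3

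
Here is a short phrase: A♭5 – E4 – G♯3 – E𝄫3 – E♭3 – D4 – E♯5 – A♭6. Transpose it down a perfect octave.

Ab4 E3 G#2 Ebb2 Eb2 D3 E#4 Ab5

Ab5: an octave down reaches A, and 12 semitones makes it Ab4.
E4 down a perfect octave is E3.
G#3: an octave down reaches G, and 12 semitones makes it G#2.
Ebb3 down a perfect octave is Ebb2.
A perfect octave down from Eb3 gives Eb2.
A perfect octave down from D4 gives D3.
E#5 down a perfect octave is E#4.
Ab6: an octave down reaches A, and 12 semitones makes it Ab5.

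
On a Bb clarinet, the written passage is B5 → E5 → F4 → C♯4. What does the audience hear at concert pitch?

A5 D5 Eb4 B3

The Bb clarinet sounds a major second below written, so transpose each written note down a major second.
B5 gives A5
E5 gives D5
F4 gives Eb4
C#4 gives B3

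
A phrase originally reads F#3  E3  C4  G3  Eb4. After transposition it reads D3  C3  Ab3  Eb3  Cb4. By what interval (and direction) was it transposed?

down a major third

Take the first pair: F#3 → D3. F to D spans 3 letter names, so the interval is some kind of third.
D3 to F#3 is 4 semitones, which makes it a major third; the second version is lower, so the direction is down.
Checking another pair — Eb4 → Cb4 — gives the same interval.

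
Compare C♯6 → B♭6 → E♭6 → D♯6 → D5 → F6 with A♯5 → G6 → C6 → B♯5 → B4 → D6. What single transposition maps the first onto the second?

down a minor third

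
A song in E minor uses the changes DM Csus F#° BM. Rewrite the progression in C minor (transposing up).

E minor up to C minor is a minor sixth; each chord root moves by that interval while the quality stays the same.
DM: root D up a minor sixth → Bb, giving BbM.
Csus: root C up a minor sixth → Ab, giving Absus.
F#°: root F# up a minor sixth → D, giving D°.
BM: root B up a minor sixth → G, giving GM.

BbM Absus D° GM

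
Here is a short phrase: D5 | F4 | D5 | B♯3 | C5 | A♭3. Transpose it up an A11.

D5: an eleventh up reaches G, and 18 semitones makes it G#6.
An augmented eleventh up from F4 gives B5.
D5 up an augmented eleventh is G#6.
B#3 up an augmented eleventh is E##5.
An augmented eleventh up from C5 gives F#6.
Ab3 up an augmented eleventh is D5.

G#6 B5 G#6 E##5 F#6 D5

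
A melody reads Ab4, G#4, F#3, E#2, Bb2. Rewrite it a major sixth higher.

Ab4 to F5
G#4 to E#5
F#3 to D#4
E#2 to C##3
Bb2 to G3

F5 E#5 D#4 C##3 G3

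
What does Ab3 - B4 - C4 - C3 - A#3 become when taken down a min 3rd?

F3 G#4 A3 A2 F##3

Ab3 becomes F3
B4 becomes G#4
C4 becomes A3
C3 becomes A2
A#3 becomes F##3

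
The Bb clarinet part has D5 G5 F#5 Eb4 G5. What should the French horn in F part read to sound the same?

G5 C6 B5 Ab4 C6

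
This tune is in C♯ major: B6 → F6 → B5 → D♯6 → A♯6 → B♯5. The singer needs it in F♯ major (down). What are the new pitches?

E6 Bb5 E5 G#5 D#6 E#5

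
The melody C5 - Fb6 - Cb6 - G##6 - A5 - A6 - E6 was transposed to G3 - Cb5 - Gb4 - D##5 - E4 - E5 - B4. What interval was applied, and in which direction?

down a perfect eleventh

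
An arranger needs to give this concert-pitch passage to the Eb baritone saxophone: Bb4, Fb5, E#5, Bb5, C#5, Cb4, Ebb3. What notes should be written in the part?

Written C4 sounds as Eb2 on the Eb baritone saxophone, so concert pitches are written a major thirteenth up.
Bb4 -> G6
Fb5 -> Db7
E#5 -> C##7
Bb5 -> G7
C#5 -> A#6
Cb4 -> Ab5
Ebb3 -> Cb5

G6 Db7 C##7 G7 A#6 Ab5 Cb5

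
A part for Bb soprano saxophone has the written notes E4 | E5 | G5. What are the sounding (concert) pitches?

Written C4 on the Bb soprano saxophone sounds as Bb3, a major second lower; apply that shift to every note.
E4 becomes D4
E5 becomes D5
G5 becomes F5

D4 D5 F5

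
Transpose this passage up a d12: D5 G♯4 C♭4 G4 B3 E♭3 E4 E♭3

Ab6 D6 Gbb5 Db6 F5 Bbb4 Bb5 Bbb4

D5 up a diminished twelfth is Ab6.
G#4: a twelfth up reaches D, and 18 semitones makes it D6.
Cb4 up a diminished twelfth is Gbb5.
A diminished twelfth up from G4 gives Db6.
B3: a twelfth up reaches F, and 18 semitones makes it F5.
Eb3 up a diminished twelfth is Bbb4.
E4: a twelfth up reaches B, and 18 semitones makes it Bb5.
Eb3 up a diminished twelfth is Bbb4.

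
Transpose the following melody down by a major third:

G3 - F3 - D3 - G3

A major third down from G3 gives Eb3.
F3 down a major third is Db3.
D3: a third down reaches B, and 4 semitones makes it Bb2.
G3 down a major third is Eb3.

Eb3 Db3 Bb2 Eb3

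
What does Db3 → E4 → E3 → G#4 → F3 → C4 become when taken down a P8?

Db2 E3 E2 G#3 F2 C3

Db3: an octave down reaches D, and 12 semitones makes it Db2.
E4: an octave down reaches E, and 12 semitones makes it E3.
E3 down a perfect octave is E2.
G#4: an octave down reaches G, and 12 semitones makes it G#3.
A perfect octave down from F3 gives F2.
A perfect octave down from C4 gives C3.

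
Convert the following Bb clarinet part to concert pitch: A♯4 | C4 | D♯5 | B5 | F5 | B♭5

G#4 Bb3 C#5 A5 Eb5 Ab5

The Bb clarinet sounds a major second below written, so transpose each written note down a major second.
A#4 -> G#4
C4 -> Bb3
D#5 -> C#5
B5 -> A5
F5 -> Eb5
Bb5 -> Ab5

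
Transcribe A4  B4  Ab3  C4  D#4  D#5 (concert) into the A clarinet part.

C5 D5 Cb4 Eb4 F#4 F#5

Written C4 sounds as A3 on the A clarinet, so concert pitches are written a minor third up.
A4 becomes C5
B4 becomes D5
Ab3 becomes Cb4
C4 becomes Eb4
D#4 becomes F#4
D#5 becomes F#5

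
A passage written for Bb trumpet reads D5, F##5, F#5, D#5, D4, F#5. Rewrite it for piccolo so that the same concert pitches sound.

C4 E#4 E4 C#4 C3 E4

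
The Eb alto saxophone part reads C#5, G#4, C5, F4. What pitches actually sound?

E4 B3 Eb4 Ab3

The Eb alto saxophone sounds a major sixth below written, so transpose each written note down a major sixth.
C#5 → E4
G#4 → B3
C5 → Eb4
F4 → Ab3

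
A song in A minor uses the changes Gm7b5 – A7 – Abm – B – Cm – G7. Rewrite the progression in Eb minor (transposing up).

Dbm7b5 Eb7 Ebbm F Gbm Db7

A minor up to Eb minor is a diminished fifth; each chord root moves by that interval while the quality stays the same.
Gm7b5: root G up a diminished fifth → Db, giving Dbm7b5.
A7: root A up a diminished fifth → Eb, giving Eb7.
Abm: root Ab up a diminished fifth → Ebb, giving Ebbm.
B: root B up a diminished fifth → F, giving F.
Cm: root C up a diminished fifth → Gb, giving Gbm.
G7: root G up a diminished fifth → Db, giving Db7.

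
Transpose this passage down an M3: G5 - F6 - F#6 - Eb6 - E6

Eb5 Db6 D6 Cb6 C6

G5 down a major third is Eb5.
F6 down a major third is Db6.
A major third down from F#6 gives D6.
Eb6 down a major third is Cb6.
A major third down from E6 gives C6.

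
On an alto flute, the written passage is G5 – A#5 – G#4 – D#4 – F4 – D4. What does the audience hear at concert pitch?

Written C4 on the alto flute sounds as G3, a perfect fourth lower; apply that shift to every note.
G5 → D5
A#5 → E#5
G#4 → D#4
D#4 → A#3
F4 → C4
D4 → A3

D5 E#5 D#4 A#3 C4 A3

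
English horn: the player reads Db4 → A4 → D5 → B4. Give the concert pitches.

The English horn sounds a perfect fifth below written, so transpose each written note down a perfect fifth.
Db4 -> Gb3
A4 -> D4
D5 -> G4
B4 -> E4

Gb3 D4 G4 E4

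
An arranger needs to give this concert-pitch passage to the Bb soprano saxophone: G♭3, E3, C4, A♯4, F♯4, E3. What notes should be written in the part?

Ab3 F#3 D4 B#4 G#4 F#3

The Bb soprano saxophone sounds a major second below written, so the written part must be a major second above concert — transpose each note up.
Gb3 gives Ab3
E3 gives F#3
C4 gives D4
A#4 gives B#4
F#4 gives G#4
E3 gives F#3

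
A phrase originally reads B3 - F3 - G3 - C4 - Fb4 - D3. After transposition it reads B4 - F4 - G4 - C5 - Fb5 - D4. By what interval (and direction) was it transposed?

up a perfect octave

Take the first pair: B3 → B4. B to B spans 8 letter names, so the interval is some kind of octave.
B3 to B4 is 12 semitones, which makes it a perfect octave; the second version is higher, so the direction is up.
Checking another pair — D3 → D4 — gives the same interval.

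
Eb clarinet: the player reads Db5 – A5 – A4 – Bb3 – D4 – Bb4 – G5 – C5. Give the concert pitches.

Fb5 C6 C5 Db4 F4 Db5 Bb5 Eb5

The Eb clarinet sounds a minor third above written, so transpose each written note up a minor third.
Db5 becomes Fb5
A5 becomes C6
A4 becomes C5
Bb3 becomes Db4
D4 becomes F4
Bb4 becomes Db5
G5 becomes Bb5
C5 becomes Eb5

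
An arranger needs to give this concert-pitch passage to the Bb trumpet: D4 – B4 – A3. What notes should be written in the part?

E4 C#5 B3

The Bb trumpet sounds a major second below written, so the written part must be a major second above concert — transpose each note up.
D4 -> E4
B4 -> C#5
A3 -> B3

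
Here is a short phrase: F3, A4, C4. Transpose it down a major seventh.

F3: a seventh down reaches G, and 11 semitones makes it Gb2.
A4 down a major seventh is Bb3.
C4 down a major seventh is Db3.

Gb2 Bb3 Db3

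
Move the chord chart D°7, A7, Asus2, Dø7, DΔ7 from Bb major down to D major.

F#°7 C#7 C#sus2 F#ø7 F#Δ7

Bb major down to D major is a minor sixth; each chord root moves by that interval while the quality stays the same.
D°7: root D down a minor sixth → F#, giving F#°7.
A7: root A down a minor sixth → C#, giving C#7.
Asus2: root A down a minor sixth → C#, giving C#sus2.
Dø7: root D down a minor sixth → F#, giving F#ø7.
DΔ7: root D down a minor sixth → F#, giving F#Δ7.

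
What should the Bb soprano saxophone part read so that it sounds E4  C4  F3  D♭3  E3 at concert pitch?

F#4 D4 G3 Eb3 F#3

Written C4 sounds as Bb3 on the Bb soprano saxophone, so concert pitches are written a major second up.
E4 to F#4
C4 to D4
F3 to G3
Db3 to Eb3
E3 to F#3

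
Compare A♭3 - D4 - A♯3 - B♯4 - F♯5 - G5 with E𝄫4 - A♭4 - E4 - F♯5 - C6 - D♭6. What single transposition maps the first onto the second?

up a diminished fifth

Take the first pair: Ab3 → Ebb4. A to E spans 5 letter names, so the interval is some kind of fifth.
Ab3 to Ebb4 is 6 semitones, which makes it a diminished fifth; the second version is higher, so the direction is up.
Checking another pair — G5 → Db6 — gives the same interval.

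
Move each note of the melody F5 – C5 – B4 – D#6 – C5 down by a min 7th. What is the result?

G4 D4 C#4 E#5 D4

F5 becomes G4
C5 becomes D4
B4 becomes C#4
D#6 becomes E#5
C5 becomes D4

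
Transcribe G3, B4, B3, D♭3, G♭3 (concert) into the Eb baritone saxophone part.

E5 G#6 G#5 Bb4 Eb5

The Eb baritone saxophone sounds a major thirteenth below written, so the written part must be a major thirteenth above concert — transpose each note up.
G3 to E5
B4 to G#6
B3 to G#5
Db3 to Bb4
Gb3 to Eb5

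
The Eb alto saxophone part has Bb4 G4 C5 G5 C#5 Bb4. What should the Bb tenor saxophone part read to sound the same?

Eb5 C5 F5 C6 F#5 Eb5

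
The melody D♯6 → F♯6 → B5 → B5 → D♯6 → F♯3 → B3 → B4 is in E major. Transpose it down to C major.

B5 D6 G5 G5 B5 D3 G3 G4

E major to C major down is a major third, so every note moves down by that interval.
D#6 gives B5
F#6 gives D6
B5 gives G5
B5 gives G5
D#6 gives B5
F#3 gives D3
B3 gives G3
B4 gives G4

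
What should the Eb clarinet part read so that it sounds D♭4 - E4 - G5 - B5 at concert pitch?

The Eb clarinet sounds a minor third above written, so the written part must be a minor third below concert — transpose each note down.
Db4 becomes Bb3
E4 becomes C#4
G5 becomes E5
B5 becomes G#5

Bb3 C#4 E5 G#5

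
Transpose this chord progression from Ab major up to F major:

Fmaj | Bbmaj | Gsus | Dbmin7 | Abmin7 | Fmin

Dmaj Gmaj Esus Bbmin7 Fmin7 Dmin

Ab major up to F major is a major sixth; each chord root moves by that interval while the quality stays the same.
Fmaj: root F up a major sixth → D, giving Dmaj.
Bbmaj: root Bb up a major sixth → G, giving Gmaj.
Gsus: root G up a major sixth → E, giving Esus.
Dbmin7: root Db up a major sixth → Bb, giving Bbmin7.
Abmin7: root Ab up a major sixth → F, giving Fmin7.
Fmin: root F up a major sixth → D, giving Dmin.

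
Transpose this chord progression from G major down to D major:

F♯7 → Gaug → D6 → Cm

C#7 Daug A6 Gm

G major down to D major is a perfect fourth; each chord root moves by that interval while the quality stays the same.
F♯7: root F♯ down a perfect fourth → C#, giving C#7.
Gaug: root G down a perfect fourth → D, giving Daug.
D6: root D down a perfect fourth → A, giving A6.
Cm: root C down a perfect fourth → G, giving Gm.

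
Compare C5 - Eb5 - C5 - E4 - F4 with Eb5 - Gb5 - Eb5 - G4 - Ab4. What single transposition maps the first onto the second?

up a minor third

From C5 to Eb5 is 3 letter names — a third of some quality.
C5 to Eb5 is 3 semitones, which makes it a minor third; the second version is higher, so the direction is up.
Checking another pair — F4 → Ab4 — gives the same interval.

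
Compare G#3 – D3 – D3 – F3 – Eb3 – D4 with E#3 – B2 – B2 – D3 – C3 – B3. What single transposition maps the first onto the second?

Take the first pair: G#3 → E#3. G to E spans 3 letter names, so the interval is some kind of third.
E#3 to G#3 is 3 semitones, which makes it a minor third; the second version is lower, so the direction is down.
Checking another pair — D4 → B3 — gives the same interval.

down a minor third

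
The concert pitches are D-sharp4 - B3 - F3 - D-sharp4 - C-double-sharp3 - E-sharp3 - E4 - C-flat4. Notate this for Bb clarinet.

E#4 C#4 G3 E#4 D##3 F##3 F#4 Db4

Written C4 sounds as Bb3 on the Bb clarinet, so concert pitches are written a major second up.
D#4 becomes E#4
B3 becomes C#4
F3 becomes G3
D#4 becomes E#4
C##3 becomes D##3
E#3 becomes F##3
E4 becomes F#4
Cb4 becomes Db4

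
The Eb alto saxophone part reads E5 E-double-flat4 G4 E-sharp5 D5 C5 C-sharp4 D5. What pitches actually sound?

G4 Gbb3 Bb3 G#4 F4 Eb4 E3 F4

Written C4 on the Eb alto saxophone sounds as Eb3, a major sixth lower; apply that shift to every note.
E5 -> G4
Ebb4 -> Gbb3
G4 -> Bb3
E#5 -> G#4
D5 -> F4
C5 -> Eb4
C#4 -> E3
D5 -> F4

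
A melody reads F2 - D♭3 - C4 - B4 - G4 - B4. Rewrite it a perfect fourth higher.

F2 → Bb2
Db3 → Gb3
C4 → F4
B4 → E5
G4 → C5
B4 → E5

Bb2 Gb3 F4 E5 C5 E5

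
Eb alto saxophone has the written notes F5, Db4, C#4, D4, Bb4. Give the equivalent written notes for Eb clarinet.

F4 Db3 C#3 D3 Bb3

First find concert pitch: the Eb alto saxophone sounds a major sixth below written, so F5 Db4 C#4 D4 Bb4 sounds Ab4 Fb3 E3 F3 Db4.
Then write for Eb clarinet: it sounds a minor third above written, so the part must be a minor third below concert.
Ab4 → F4
Fb3 → Db3
E3 → C#3
F3 → D3
Db4 → Bb3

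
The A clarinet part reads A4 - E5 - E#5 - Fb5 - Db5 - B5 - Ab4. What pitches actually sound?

F#4 C#5 C##5 Db5 Bb4 G#5 F4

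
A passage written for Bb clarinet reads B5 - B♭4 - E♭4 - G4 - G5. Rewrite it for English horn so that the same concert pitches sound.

First find concert pitch: the Bb clarinet sounds a major second below written, so B5 B♭4 E♭4 G4 G5 sounds A5 Ab4 Db4 F4 F5.
Then write for English horn: it sounds a perfect fifth below written, so the part must be a perfect fifth above concert.
A5 → E6
Ab4 → Eb5
Db4 → Ab4
F4 → C5
F5 → C6

E6 Eb5 Ab4 C5 C6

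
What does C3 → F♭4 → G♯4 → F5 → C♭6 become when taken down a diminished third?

A diminished third down from C3 gives A#2.
A diminished third down from Fb4 gives D4.
A diminished third down from G#4 gives E##4.
F5 down a diminished third is D#5.
A diminished third down from Cb6 gives A5.

A#2 D4 E##4 D#5 A5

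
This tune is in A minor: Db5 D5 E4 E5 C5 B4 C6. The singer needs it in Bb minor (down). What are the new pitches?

From A down to Bb is a major seventh; apply that to each pitch.
Db5 to Ebb4
D5 to Eb4
E4 to F3
E5 to F4
C5 to Db4
B4 to C4
C6 to Db5

Ebb4 Eb4 F3 F4 Db4 C4 Db5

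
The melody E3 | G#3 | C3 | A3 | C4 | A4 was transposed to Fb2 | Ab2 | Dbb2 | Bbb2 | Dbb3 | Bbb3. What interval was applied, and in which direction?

From E3 to Fb2 is 7 letter names — a seventh of some quality.
Fb2 to E3 is 12 semitones, which makes it an augmented seventh; the second version is lower, so the direction is down.
Checking another pair — A4 → Bbb3 — gives the same interval.

down an augmented seventh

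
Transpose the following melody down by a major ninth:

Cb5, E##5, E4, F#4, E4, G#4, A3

Bbb3 D##4 D3 E3 D3 F#3 G2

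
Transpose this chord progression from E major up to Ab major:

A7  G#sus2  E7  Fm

Db7 Csus2 Ab7 Bbbm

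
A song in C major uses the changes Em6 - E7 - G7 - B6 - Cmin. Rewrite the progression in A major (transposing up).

C#m6 C#7 E7 G#6 Amin

C major up to A major is a major sixth; each chord root moves by that interval while the quality stays the same.
Em6: root E up a major sixth → C#, giving C#m6.
E7: root E up a major sixth → C#, giving C#7.
G7: root G up a major sixth → E, giving E7.
B6: root B up a major sixth → G#, giving G#6.
Cmin: root C up a major sixth → A, giving Amin.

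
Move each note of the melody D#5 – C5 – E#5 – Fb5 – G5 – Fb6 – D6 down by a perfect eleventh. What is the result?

A#3 G3 B#3 Cb4 D4 Cb5 A4

D#5 -> A#3
C5 -> G3
E#5 -> B#3
Fb5 -> Cb4
G5 -> D4
Fb6 -> Cb5
D6 -> A4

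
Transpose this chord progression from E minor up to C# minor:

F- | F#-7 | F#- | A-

E minor up to C# minor is a major sixth; each chord root moves by that interval while the quality stays the same.
F-: root F up a major sixth → D, giving D-.
F#-7: root F# up a major sixth → D#, giving D#-7.
F#-: root F# up a major sixth → D#, giving D#-.
A-: root A up a major sixth → F#, giving F#-.

D- D#-7 D#- F#-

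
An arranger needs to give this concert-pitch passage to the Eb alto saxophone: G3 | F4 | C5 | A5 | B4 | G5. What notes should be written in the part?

E4 D5 A5 F#6 G#5 E6

Written C4 sounds as Eb3 on the Eb alto saxophone, so concert pitches are written a major sixth up.
G3 -> E4
F4 -> D5
C5 -> A5
A5 -> F#6
B4 -> G#5
G5 -> E6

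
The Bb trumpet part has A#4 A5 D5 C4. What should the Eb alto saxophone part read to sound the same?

E#5 E6 A5 G4

First find concert pitch: the Bb trumpet sounds a major second below written, so A#4 A5 D5 C4 sounds G#4 G5 C5 Bb3.
Then write for Eb alto saxophone: it sounds a major sixth below written, so the part must be a major sixth above concert.
G#4 → E#5
G5 → E6
C5 → A5
Bb3 → G4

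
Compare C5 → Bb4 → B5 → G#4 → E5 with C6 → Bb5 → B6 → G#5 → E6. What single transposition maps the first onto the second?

up a perfect octave

From C5 to C6 is 8 letter names — an octave of some quality.
C5 to C6 is 12 semitones, which makes it a perfect octave; the second version is higher, so the direction is up.
Checking another pair — E5 → E6 — gives the same interval.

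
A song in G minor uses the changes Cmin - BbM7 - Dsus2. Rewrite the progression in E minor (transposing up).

G minor up to E minor is a major sixth; each chord root moves by that interval while the quality stays the same.
Cmin: root C up a major sixth → A, giving Amin.
BbM7: root Bb up a major sixth → G, giving GM7.
Dsus2: root D up a major sixth → B, giving Bsus2.

Amin GM7 Bsus2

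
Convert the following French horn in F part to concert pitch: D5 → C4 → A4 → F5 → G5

G4 F3 D4 Bb4 C5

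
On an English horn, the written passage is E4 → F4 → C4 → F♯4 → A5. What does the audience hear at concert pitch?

The English horn sounds a perfect fifth below written, so transpose each written note down a perfect fifth.
E4 gives A3
F4 gives Bb3
C4 gives F3
F#4 gives B3
A5 gives D5

A3 Bb3 F3 B3 D5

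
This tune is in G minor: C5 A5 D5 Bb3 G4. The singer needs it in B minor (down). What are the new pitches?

From G down to B is a minor sixth; apply that to each pitch.
C5 -> E4
A5 -> C#5
D5 -> F#4
Bb3 -> D3
G4 -> B3

E4 C#5 F#4 D3 B3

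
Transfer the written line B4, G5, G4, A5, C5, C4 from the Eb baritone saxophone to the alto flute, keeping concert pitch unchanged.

G3 Eb4 Eb3 F4 Ab3 Ab2

First find concert pitch: the Eb baritone saxophone sounds a major thirteenth below written, so B4 G5 G4 A5 C5 C4 sounds D3 Bb3 Bb2 C4 Eb3 Eb2.
Then write for alto flute: it sounds a perfect fourth below written, so the part must be a perfect fourth above concert.
D3 → G3
Bb3 → Eb4
Bb2 → Eb3
C4 → F4
Eb3 → Ab3
Eb2 → Ab2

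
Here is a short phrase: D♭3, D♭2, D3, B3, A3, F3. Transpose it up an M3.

Db3 -> F3
Db2 -> F2
D3 -> F#3
B3 -> D#4
A3 -> C#4
F3 -> A3

F3 F2 F#3 D#4 C#4 A3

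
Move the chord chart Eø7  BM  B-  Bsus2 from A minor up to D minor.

Aø7 EM E- Esus2

A minor up to D minor is a perfect fourth; each chord root moves by that interval while the quality stays the same.
Eø7: root E up a perfect fourth → A, giving Aø7.
BM: root B up a perfect fourth → E, giving EM.
B-: root B up a perfect fourth → E, giving E-.
Bsus2: root B up a perfect fourth → E, giving Esus2.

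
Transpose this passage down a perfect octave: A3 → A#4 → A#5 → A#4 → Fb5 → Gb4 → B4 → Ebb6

A3: an octave down reaches A, and 12 semitones makes it A2.
A#4: an octave down reaches A, and 12 semitones makes it A#3.
A#5 down a perfect octave is A#4.
A#4: an octave down reaches A, and 12 semitones makes it A#3.
Fb5: an octave down reaches F, and 12 semitones makes it Fb4.
A perfect octave down from Gb4 gives Gb3.
B4 down a perfect octave is B3.
A perfect octave down from Ebb6 gives Ebb5.

A2 A#3 A#4 A#3 Fb4 Gb3 B3 Ebb5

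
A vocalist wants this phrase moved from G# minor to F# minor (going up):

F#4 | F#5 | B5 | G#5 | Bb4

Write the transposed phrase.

E5 E6 A6 F#6 Ab5

G# minor to F# minor up is a minor seventh, so every note moves up by that interval.
F#4 -> E5
F#5 -> E6
B5 -> A6
G#5 -> F#6
Bb4 -> Ab5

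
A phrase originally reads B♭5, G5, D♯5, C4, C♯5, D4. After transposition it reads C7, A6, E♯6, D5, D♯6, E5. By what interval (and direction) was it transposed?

Take the first pair: Bb5 → C7. B to C spans 9 letter names, so the interval is some kind of ninth.
Bb5 to C7 is 14 semitones, which makes it a major ninth; the second version is higher, so the direction is up.
Checking another pair — D4 → E5 — gives the same interval.

up a major ninth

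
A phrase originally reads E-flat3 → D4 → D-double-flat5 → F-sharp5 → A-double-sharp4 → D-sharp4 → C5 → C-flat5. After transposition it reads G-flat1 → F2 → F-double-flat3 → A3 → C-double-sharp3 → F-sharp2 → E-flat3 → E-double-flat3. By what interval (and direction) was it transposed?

Take the first pair: Eb3 → Gb1. E to G spans 13 letter names, so the interval is some kind of thirteenth.
Gb1 to Eb3 is 21 semitones, which makes it a major thirteenth; the second version is lower, so the direction is down.
Checking another pair — Cb5 → Ebb3 — gives the same interval.

down a major thirteenth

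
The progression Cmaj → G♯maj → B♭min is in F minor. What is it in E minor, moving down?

Bmaj F##maj Amin

F minor down to E minor is a minor second; each chord root moves by that interval while the quality stays the same.
Cmaj: root C down a minor second → B, giving Bmaj.
G♯maj: root G♯ down a minor second → F##, giving F##maj.
B♭min: root B♭ down a minor second → A, giving Amin.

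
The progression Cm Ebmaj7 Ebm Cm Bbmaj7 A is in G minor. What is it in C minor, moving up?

Fm Abmaj7 Abm Fm Ebmaj7 D

G minor up to C minor is a perfect fourth; each chord root moves by that interval while the quality stays the same.
Cm: root C up a perfect fourth → F, giving Fm.
Ebmaj7: root Eb up a perfect fourth → Ab, giving Abmaj7.
Ebm: root Eb up a perfect fourth → Ab, giving Abm.
Cm: root C up a perfect fourth → F, giving Fm.
Bbmaj7: root Bb up a perfect fourth → Eb, giving Ebmaj7.
A: root A up a perfect fourth → D, giving D.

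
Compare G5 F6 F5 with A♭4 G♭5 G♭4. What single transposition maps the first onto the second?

down a major seventh

From G5 to Ab4 is 7 letter names — a seventh of some quality.
Ab4 to G5 is 11 semitones, which makes it a major seventh; the second version is lower, so the direction is down.
Checking another pair — F5 → Gb4 — gives the same interval.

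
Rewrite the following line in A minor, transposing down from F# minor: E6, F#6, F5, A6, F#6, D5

G5 A5 Ab4 C6 A5 F4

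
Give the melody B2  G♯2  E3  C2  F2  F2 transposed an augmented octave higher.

B2 → B#3
G#2 → G##3
E3 → E#4
C2 → C#3
F2 → F#3
F2 → F#3

B#3 G##3 E#4 C#3 F#3 F#3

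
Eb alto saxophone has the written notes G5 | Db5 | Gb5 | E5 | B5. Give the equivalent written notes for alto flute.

First find concert pitch: the Eb alto saxophone sounds a major sixth below written, so G5 Db5 Gb5 E5 B5 sounds Bb4 Fb4 Bbb4 G4 D5.
Then write for alto flute: it sounds a perfect fourth below written, so the part must be a perfect fourth above concert.
Bb4 → Eb5
Fb4 → Bbb4
Bbb4 → Ebb5
G4 → C5
D5 → G5

Eb5 Bbb4 Ebb5 C5 G5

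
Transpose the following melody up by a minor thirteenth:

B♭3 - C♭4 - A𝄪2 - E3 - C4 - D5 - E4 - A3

Gb5 Abb5 F##4 C5 Ab5 Bb6 C6 F5

Bb3 becomes Gb5
Cb4 becomes Abb5
A##2 becomes F##4
E3 becomes C5
C4 becomes Ab5
D5 becomes Bb6
E4 becomes C6
A3 becomes F5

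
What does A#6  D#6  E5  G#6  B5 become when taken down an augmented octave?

A5 D5 Eb4 G5 Bb4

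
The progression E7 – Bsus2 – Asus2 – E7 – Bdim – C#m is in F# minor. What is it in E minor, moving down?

D7 Asus2 Gsus2 D7 Adim Bm

F# minor down to E minor is a major second; each chord root moves by that interval while the quality stays the same.
E7: root E down a major second → D, giving D7.
Bsus2: root B down a major second → A, giving Asus2.
Asus2: root A down a major second → G, giving Gsus2.
E7: root E down a major second → D, giving D7.
Bdim: root B down a major second → A, giving Adim.
C#m: root C# down a major second → B, giving Bm.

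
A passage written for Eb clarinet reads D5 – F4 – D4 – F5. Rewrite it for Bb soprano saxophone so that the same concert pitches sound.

G5 Bb4 G4 Bb5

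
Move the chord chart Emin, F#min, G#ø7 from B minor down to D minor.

Gmin Amin Bø7

B minor down to D minor is a major sixth; each chord root moves by that interval while the quality stays the same.
Emin: root E down a major sixth → G, giving Gmin.
F#min: root F# down a major sixth → A, giving Amin.
G#ø7: root G# down a major sixth → B, giving Bø7.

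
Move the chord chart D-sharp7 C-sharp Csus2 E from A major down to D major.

A major down to D major is a perfect fifth; each chord root moves by that interval while the quality stays the same.
D-sharp7: root D-sharp down a perfect fifth → G#, giving G#7.
C-sharp: root C-sharp down a perfect fifth → F#, giving F#.
Csus2: root C down a perfect fifth → F, giving Fsus2.
E: root E down a perfect fifth → A, giving A.

G#7 F# Fsus2 A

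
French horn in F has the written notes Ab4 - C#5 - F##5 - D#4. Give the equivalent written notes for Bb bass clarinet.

Eb5 G#5 C##6 A#4

First find concert pitch: the French horn in F sounds a perfect fifth below written, so Ab4 C#5 F##5 D#4 sounds Db4 F#4 B#4 G#3.
Then write for Bb bass clarinet: it sounds a major ninth below written, so the part must be a major ninth above concert.
Db4 → Eb5
F#4 → G#5
B#4 → C##6
G#3 → A#4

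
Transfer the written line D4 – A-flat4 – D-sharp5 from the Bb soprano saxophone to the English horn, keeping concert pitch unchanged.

First find concert pitch: the Bb soprano saxophone sounds a major second below written, so D4 A-flat4 D-sharp5 sounds C4 Gb4 C#5.
Then write for English horn: it sounds a perfect fifth below written, so the part must be a perfect fifth above concert.
C4 → G4
Gb4 → Db5
C#5 → G#5

G4 Db5 G#5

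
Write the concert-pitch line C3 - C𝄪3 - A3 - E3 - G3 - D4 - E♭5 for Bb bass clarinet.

D4 D##4 B4 F#4 A4 E5 F6

Written C4 sounds as Bb2 on the Bb bass clarinet, so concert pitches are written a major ninth up.
C3 to D4
C##3 to D##4
A3 to B4
E3 to F#4
G3 to A4
D4 to E5
Eb5 to F6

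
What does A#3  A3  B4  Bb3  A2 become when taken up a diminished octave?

A4 Ab4 Bb5 Bbb4 Ab3

A#3 up a diminished octave is A4.
A3: an octave up reaches A, and 11 semitones makes it Ab4.
B4 up a diminished octave is Bb5.
Bb3 up a diminished octave is Bbb4.
A2 up a diminished octave is Ab3.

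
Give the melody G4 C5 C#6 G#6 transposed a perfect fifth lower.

G4 gives C4
C5 gives F4
C#6 gives F#5
G#6 gives C#6

C4 F4 F#5 C#6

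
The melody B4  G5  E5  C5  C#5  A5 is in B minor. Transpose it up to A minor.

A5 F6 D6 Bb5 B5 G6

B minor to A minor up is a minor seventh, so every note moves up by that interval.
B4 becomes A5
G5 becomes F6
E5 becomes D6
C5 becomes Bb5
C#5 becomes B5
A5 becomes G6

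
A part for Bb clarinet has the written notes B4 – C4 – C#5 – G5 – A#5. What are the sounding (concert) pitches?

A4 Bb3 B4 F5 G#5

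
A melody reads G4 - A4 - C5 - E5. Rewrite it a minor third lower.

E4 F#4 A4 C#5

G4 -> E4
A4 -> F#4
C5 -> A4
E5 -> C#5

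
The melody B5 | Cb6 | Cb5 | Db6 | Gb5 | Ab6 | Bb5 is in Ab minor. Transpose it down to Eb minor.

Ab minor to Eb minor down is a perfect fourth, so every note moves down by that interval.
B5 gives F#5
Cb6 gives Gb5
Cb5 gives Gb4
Db6 gives Ab5
Gb5 gives Db5
Ab6 gives Eb6
Bb5 gives F5

F#5 Gb5 Gb4 Ab5 Db5 Eb6 F5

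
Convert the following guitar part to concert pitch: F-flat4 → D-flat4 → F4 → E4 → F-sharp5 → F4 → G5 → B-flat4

Fb3 Db3 F3 E3 F#4 F3 G4 Bb3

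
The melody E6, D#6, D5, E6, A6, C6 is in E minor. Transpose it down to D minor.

D6 C#6 C5 D6 G6 Bb5

E minor to D minor down is a major second, so every note moves down by that interval.
E6 → D6
D#6 → C#6
D5 → C5
E6 → D6
A6 → G6
C6 → Bb5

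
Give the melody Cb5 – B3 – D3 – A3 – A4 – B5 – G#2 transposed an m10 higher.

Ebb6 D5 F4 C5 C6 D7 B3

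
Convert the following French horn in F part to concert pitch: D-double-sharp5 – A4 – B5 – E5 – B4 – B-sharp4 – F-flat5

G##4 D4 E5 A4 E4 E#4 Bbb4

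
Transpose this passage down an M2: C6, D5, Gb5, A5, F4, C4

Bb5 C5 Fb5 G5 Eb4 Bb3

C6: a second down reaches B, and 2 semitones makes it Bb5.
A major second down from D5 gives C5.
A major second down from Gb5 gives Fb5.
A5 down a major second is G5.
F4: a second down reaches E, and 2 semitones makes it Eb4.
A major second down from C4 gives Bb3.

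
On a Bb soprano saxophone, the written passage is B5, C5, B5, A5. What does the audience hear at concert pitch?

The Bb soprano saxophone sounds a major second below written, so transpose each written note down a major second.
B5 becomes A5
C5 becomes Bb4
B5 becomes A5
A5 becomes G5

A5 Bb4 A5 G5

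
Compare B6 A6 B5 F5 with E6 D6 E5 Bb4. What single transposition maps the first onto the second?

down a perfect fifth

From B6 to E6 is 5 letter names — a fifth of some quality.
E6 to B6 is 7 semitones, which makes it a perfect fifth; the second version is lower, so the direction is down.
Checking another pair — F5 → Bb4 — gives the same interval.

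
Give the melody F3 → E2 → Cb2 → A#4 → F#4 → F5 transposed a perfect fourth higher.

F3: a fourth up reaches B, and 5 semitones makes it Bb3.
E2: a fourth up reaches A, and 5 semitones makes it A2.
A perfect fourth up from Cb2 gives Fb2.
A perfect fourth up from A#4 gives D#5.
F#4 up a perfect fourth is B4.
F5 up a perfect fourth is Bb5.

Bb3 A2 Fb2 D#5 B4 Bb5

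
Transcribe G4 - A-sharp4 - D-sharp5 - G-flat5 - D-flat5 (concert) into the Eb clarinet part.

E4 F##4 B#4 Eb5 Bb4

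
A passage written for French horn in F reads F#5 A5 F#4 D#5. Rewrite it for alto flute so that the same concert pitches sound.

E5 G5 E4 C#5

First find concert pitch: the French horn in F sounds a perfect fifth below written, so F#5 A5 F#4 D#5 sounds B4 D5 B3 G#4.
Then write for alto flute: it sounds a perfect fourth below written, so the part must be a perfect fourth above concert.
B4 → E5
D5 → G5
B3 → E4
G#4 → C#5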